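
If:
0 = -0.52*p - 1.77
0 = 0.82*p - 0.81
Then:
No Solution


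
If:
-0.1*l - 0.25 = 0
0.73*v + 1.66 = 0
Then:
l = -2.50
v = -2.27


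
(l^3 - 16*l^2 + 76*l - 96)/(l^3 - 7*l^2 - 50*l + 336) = (l - 2)/(l + 7)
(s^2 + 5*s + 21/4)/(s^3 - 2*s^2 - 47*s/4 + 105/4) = (2*s + 3)/(2*s^2 - 11*s + 15)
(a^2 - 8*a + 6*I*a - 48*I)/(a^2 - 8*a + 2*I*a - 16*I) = (a + 6*I)/(a + 2*I)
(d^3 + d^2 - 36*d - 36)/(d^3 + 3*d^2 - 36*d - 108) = (d + 1)/(d + 3)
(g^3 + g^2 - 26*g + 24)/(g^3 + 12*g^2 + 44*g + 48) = (g^2 - 5*g + 4)/(g^2 + 6*g + 8)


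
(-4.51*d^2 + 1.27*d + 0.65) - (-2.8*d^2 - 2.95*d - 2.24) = -1.71*d^2 + 4.22*d + 2.89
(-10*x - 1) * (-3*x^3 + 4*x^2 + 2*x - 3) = 30*x^4 - 37*x^3 - 24*x^2 + 28*x + 3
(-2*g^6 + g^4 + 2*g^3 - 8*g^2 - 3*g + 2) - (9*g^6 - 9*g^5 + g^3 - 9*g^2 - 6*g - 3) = -11*g^6 + 9*g^5 + g^4 + g^3 + g^2 + 3*g + 5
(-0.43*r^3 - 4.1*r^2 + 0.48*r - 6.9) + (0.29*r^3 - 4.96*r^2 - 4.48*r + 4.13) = -0.14*r^3 - 9.06*r^2 - 4.0*r - 2.77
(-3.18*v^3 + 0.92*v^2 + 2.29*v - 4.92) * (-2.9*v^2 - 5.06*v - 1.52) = 9.222*v^5 + 13.4228*v^4 - 6.4626*v^3 + 1.2822*v^2 + 21.4144*v + 7.4784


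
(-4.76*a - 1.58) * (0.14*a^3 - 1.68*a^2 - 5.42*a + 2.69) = -0.6664*a^4 + 7.7756*a^3 + 28.4536*a^2 - 4.2408*a - 4.2502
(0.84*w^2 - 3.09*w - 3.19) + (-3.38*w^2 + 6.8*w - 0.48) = -2.54*w^2 + 3.71*w - 3.67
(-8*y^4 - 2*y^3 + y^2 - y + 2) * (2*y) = -16*y^5 - 4*y^4 + 2*y^3 - 2*y^2 + 4*y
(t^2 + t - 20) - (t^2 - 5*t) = 6*t - 20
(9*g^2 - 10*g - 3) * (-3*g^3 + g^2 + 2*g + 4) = -27*g^5 + 39*g^4 + 17*g^3 + 13*g^2 - 46*g - 12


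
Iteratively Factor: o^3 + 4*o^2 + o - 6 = (o + 3)*(o^2 + o - 2) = (o + 2)*(o + 3)*(o - 1)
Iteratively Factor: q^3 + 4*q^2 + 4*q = (q)*(q^2 + 4*q + 4) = q*(q + 2)*(q + 2)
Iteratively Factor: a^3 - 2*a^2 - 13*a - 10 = (a + 1)*(a^2 - 3*a - 10) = (a - 5)*(a + 1)*(a + 2)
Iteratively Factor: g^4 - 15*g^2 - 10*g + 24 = (g + 2)*(g^3 - 2*g^2 - 11*g + 12) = (g - 4)*(g + 2)*(g^2 + 2*g - 3) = (g - 4)*(g - 1)*(g + 2)*(g + 3)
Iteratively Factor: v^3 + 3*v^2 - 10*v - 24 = (v - 3)*(v^2 + 6*v + 8) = (v - 3)*(v + 2)*(v + 4)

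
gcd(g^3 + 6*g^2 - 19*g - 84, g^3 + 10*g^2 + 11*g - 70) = g + 7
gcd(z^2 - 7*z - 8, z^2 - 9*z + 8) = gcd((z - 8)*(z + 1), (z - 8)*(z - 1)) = z - 8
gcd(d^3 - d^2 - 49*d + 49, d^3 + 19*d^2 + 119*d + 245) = d + 7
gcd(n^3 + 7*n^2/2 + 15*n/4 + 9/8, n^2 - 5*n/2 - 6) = n + 3/2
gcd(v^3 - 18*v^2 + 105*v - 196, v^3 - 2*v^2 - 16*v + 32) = v - 4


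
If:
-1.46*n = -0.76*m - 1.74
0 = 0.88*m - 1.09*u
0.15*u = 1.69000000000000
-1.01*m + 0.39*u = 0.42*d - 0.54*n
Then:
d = -12.23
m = 13.96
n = 8.46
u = 11.27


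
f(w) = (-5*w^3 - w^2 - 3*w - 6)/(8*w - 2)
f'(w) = (-15*w^2 - 2*w - 3)/(8*w - 2) - 8*(-5*w^3 - w^2 - 3*w - 6)/(8*w - 2)^2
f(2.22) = -4.59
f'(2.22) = -2.83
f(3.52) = -9.44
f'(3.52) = -4.60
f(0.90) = -2.53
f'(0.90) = 0.63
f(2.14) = -4.37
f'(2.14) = -2.72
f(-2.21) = -2.53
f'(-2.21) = 2.62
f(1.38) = -2.79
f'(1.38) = -1.33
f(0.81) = -2.62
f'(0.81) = 1.45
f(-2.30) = -2.77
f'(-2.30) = 2.73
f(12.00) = -93.89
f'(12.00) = -15.28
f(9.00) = -53.70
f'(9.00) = -11.52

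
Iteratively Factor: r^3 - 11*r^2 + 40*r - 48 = (r - 4)*(r^2 - 7*r + 12) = (r - 4)^2*(r - 3)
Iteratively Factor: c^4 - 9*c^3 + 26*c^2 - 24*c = (c - 4)*(c^3 - 5*c^2 + 6*c) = (c - 4)*(c - 3)*(c^2 - 2*c) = (c - 4)*(c - 3)*(c - 2)*(c)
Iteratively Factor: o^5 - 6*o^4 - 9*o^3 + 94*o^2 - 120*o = (o - 5)*(o^4 - o^3 - 14*o^2 + 24*o) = o*(o - 5)*(o^3 - o^2 - 14*o + 24) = o*(o - 5)*(o - 2)*(o^2 + o - 12) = o*(o - 5)*(o - 2)*(o + 4)*(o - 3)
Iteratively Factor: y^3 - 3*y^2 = (y)*(y^2 - 3*y) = y*(y - 3)*(y)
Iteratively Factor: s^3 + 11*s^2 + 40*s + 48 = (s + 4)*(s^2 + 7*s + 12) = (s + 4)^2*(s + 3)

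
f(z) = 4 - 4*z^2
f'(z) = -8*z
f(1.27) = -2.45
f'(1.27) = -10.16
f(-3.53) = -45.84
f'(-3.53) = 28.24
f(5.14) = -101.68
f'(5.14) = -41.12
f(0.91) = 0.69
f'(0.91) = -7.28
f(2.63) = -23.67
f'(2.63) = -21.04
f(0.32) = 3.59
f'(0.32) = -2.56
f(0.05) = 3.99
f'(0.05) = -0.40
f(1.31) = -2.86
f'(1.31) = -10.48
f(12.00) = -572.00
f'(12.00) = -96.00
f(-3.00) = -32.00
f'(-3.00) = 24.00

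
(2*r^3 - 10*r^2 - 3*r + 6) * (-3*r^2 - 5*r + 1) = -6*r^5 + 20*r^4 + 61*r^3 - 13*r^2 - 33*r + 6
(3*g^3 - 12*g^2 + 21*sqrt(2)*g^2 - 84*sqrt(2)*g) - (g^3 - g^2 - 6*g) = 2*g^3 - 11*g^2 + 21*sqrt(2)*g^2 - 84*sqrt(2)*g + 6*g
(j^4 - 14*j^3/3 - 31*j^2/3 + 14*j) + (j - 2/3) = j^4 - 14*j^3/3 - 31*j^2/3 + 15*j - 2/3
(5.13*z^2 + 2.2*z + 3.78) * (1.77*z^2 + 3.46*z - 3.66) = 9.0801*z^4 + 21.6438*z^3 - 4.4732*z^2 + 5.0268*z - 13.8348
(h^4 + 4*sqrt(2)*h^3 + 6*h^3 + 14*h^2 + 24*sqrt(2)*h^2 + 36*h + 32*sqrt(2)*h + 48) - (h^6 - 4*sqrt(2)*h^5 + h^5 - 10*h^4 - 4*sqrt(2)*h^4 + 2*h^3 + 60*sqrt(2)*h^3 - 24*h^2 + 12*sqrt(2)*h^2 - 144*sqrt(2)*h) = -h^6 - h^5 + 4*sqrt(2)*h^5 + 4*sqrt(2)*h^4 + 11*h^4 - 56*sqrt(2)*h^3 + 4*h^3 + 12*sqrt(2)*h^2 + 38*h^2 + 36*h + 176*sqrt(2)*h + 48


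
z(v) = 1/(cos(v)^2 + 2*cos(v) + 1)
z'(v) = (2*sin(v)*cos(v) + 2*sin(v))/(cos(v)^2 + 2*cos(v) + 1)^2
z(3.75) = 31.06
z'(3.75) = -197.85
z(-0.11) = 0.25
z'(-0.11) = -0.03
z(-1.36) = 0.68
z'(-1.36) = -1.11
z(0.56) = 0.29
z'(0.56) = 0.17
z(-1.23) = 0.56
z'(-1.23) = -0.79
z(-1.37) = 0.70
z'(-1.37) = -1.14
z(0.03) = 0.25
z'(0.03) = 0.01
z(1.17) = 0.52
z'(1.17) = 0.69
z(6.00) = 0.26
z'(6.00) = -0.07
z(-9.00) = 126.62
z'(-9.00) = -1174.33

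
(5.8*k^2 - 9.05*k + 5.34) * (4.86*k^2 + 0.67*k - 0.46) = 28.188*k^4 - 40.097*k^3 + 17.2209*k^2 + 7.7408*k - 2.4564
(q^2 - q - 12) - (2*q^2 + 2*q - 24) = -q^2 - 3*q + 12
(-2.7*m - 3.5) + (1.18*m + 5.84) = 2.34 - 1.52*m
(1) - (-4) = 5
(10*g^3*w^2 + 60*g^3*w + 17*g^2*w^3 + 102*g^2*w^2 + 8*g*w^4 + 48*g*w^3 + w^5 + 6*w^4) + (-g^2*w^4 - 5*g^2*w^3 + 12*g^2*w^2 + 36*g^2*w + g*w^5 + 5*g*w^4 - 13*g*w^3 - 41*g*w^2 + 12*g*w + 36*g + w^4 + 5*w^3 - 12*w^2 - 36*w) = 10*g^3*w^2 + 60*g^3*w - g^2*w^4 + 12*g^2*w^3 + 114*g^2*w^2 + 36*g^2*w + g*w^5 + 13*g*w^4 + 35*g*w^3 - 41*g*w^2 + 12*g*w + 36*g + w^5 + 7*w^4 + 5*w^3 - 12*w^2 - 36*w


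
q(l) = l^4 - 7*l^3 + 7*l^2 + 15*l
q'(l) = 4*l^3 - 21*l^2 + 14*l + 15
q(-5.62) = 2376.90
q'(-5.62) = -1436.97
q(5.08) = 5.14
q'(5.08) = 68.57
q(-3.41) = 443.02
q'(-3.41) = -435.54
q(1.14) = 17.52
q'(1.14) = 9.59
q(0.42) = 7.05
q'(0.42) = 17.47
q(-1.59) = 28.38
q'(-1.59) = -76.43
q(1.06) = 16.69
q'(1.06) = 11.01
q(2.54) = 10.17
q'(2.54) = -19.38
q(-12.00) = 33660.00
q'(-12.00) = -10089.00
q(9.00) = 2160.00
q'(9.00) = 1356.00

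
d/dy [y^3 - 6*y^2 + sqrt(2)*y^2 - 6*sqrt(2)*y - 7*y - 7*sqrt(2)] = 3*y^2 - 12*y + 2*sqrt(2)*y - 6*sqrt(2) - 7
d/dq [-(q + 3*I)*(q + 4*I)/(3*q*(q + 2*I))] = (5*I*q^2 - 24*q - 24*I)/(3*q^2*(q^2 + 4*I*q - 4))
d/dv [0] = 0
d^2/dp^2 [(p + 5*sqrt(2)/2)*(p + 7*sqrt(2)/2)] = 2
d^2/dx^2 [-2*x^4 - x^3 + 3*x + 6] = 6*x*(-4*x - 1)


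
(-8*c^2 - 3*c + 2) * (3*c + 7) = -24*c^3 - 65*c^2 - 15*c + 14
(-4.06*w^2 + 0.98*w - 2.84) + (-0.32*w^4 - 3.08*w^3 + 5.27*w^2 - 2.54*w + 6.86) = -0.32*w^4 - 3.08*w^3 + 1.21*w^2 - 1.56*w + 4.02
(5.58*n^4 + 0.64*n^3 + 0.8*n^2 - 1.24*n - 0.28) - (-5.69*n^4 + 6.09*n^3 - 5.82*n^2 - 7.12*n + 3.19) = 11.27*n^4 - 5.45*n^3 + 6.62*n^2 + 5.88*n - 3.47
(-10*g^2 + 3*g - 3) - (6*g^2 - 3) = -16*g^2 + 3*g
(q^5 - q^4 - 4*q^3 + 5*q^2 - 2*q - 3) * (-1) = -q^5 + q^4 + 4*q^3 - 5*q^2 + 2*q + 3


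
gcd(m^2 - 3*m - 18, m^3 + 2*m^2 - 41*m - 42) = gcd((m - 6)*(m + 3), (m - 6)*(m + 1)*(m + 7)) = m - 6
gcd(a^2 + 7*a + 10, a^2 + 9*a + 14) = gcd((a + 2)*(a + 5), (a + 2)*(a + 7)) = a + 2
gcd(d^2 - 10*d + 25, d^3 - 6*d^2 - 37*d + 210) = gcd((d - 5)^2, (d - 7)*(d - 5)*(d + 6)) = d - 5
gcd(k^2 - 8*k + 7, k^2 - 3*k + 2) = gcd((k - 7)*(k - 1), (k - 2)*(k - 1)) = k - 1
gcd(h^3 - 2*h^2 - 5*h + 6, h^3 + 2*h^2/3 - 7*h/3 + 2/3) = h^2 + h - 2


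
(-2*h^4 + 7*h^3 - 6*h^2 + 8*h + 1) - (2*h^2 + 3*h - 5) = -2*h^4 + 7*h^3 - 8*h^2 + 5*h + 6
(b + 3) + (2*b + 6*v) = 3*b + 6*v + 3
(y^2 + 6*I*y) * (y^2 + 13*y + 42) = y^4 + 13*y^3 + 6*I*y^3 + 42*y^2 + 78*I*y^2 + 252*I*y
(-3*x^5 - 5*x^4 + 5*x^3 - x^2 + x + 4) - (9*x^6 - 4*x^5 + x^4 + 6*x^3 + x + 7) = -9*x^6 + x^5 - 6*x^4 - x^3 - x^2 - 3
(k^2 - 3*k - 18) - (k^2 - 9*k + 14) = 6*k - 32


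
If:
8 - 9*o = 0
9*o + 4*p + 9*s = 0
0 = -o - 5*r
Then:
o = 8/9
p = -9*s/4 - 2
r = -8/45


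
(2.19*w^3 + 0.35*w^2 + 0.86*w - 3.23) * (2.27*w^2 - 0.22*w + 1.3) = 4.9713*w^5 + 0.3127*w^4 + 4.7222*w^3 - 7.0663*w^2 + 1.8286*w - 4.199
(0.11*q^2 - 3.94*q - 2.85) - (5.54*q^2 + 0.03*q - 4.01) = -5.43*q^2 - 3.97*q + 1.16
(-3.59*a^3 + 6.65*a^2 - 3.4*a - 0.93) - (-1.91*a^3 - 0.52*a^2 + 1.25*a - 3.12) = -1.68*a^3 + 7.17*a^2 - 4.65*a + 2.19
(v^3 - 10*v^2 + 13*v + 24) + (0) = v^3 - 10*v^2 + 13*v + 24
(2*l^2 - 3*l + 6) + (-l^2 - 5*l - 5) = l^2 - 8*l + 1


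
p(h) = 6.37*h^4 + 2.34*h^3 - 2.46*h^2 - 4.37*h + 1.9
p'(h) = 25.48*h^3 + 7.02*h^2 - 4.92*h - 4.37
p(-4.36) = 2082.14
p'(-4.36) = -1961.30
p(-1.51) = 27.95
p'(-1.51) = -68.66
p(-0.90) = 6.31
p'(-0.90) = -12.83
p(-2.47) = 199.52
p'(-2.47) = -333.35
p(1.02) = 4.26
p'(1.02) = 24.95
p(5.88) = 7981.50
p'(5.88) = 5389.43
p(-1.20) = 12.77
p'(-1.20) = -32.39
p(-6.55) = 10992.19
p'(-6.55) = -6831.14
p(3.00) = 545.80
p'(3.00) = 732.01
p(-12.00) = 127744.90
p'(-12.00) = -42963.89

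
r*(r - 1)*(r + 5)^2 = r^4 + 9*r^3 + 15*r^2 - 25*r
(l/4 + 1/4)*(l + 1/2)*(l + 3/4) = l^3/4 + 9*l^2/16 + 13*l/32 + 3/32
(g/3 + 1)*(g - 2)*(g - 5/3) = g^3/3 - 2*g^2/9 - 23*g/9 + 10/3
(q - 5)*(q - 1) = q^2 - 6*q + 5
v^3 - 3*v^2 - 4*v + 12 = (v - 3)*(v - 2)*(v + 2)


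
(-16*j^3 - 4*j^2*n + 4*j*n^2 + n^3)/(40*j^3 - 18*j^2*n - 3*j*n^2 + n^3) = (-2*j - n)/(5*j - n)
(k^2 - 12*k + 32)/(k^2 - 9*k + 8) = (k - 4)/(k - 1)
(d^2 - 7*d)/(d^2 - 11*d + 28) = d/(d - 4)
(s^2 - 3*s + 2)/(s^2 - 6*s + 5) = (s - 2)/(s - 5)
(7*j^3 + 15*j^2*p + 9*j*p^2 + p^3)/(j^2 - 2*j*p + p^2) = (7*j^3 + 15*j^2*p + 9*j*p^2 + p^3)/(j^2 - 2*j*p + p^2)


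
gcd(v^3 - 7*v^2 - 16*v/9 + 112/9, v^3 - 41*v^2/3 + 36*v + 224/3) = v^2 - 17*v/3 - 28/3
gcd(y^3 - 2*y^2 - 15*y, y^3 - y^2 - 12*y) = y^2 + 3*y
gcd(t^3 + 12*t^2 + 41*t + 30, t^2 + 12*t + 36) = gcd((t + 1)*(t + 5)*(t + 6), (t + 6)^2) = t + 6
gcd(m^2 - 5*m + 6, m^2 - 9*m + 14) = m - 2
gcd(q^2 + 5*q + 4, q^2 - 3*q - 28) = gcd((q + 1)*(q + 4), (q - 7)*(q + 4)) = q + 4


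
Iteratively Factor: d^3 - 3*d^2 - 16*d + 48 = (d + 4)*(d^2 - 7*d + 12) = (d - 4)*(d + 4)*(d - 3)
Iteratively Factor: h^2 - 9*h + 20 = (h - 5)*(h - 4)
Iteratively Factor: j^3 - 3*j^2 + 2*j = (j - 2)*(j^2 - j) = (j - 2)*(j - 1)*(j)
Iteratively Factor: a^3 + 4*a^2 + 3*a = (a + 1)*(a^2 + 3*a) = (a + 1)*(a + 3)*(a)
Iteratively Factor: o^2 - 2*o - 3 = (o - 3)*(o + 1)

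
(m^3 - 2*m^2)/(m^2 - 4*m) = m*(m - 2)/(m - 4)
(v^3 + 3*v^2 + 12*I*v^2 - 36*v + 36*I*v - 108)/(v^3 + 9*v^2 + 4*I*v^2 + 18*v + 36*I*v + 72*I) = (v^2 + 12*I*v - 36)/(v^2 + v*(6 + 4*I) + 24*I)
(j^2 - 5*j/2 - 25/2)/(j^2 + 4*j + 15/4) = 2*(j - 5)/(2*j + 3)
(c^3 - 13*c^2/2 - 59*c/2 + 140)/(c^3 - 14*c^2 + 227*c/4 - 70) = 2*(c + 5)/(2*c - 5)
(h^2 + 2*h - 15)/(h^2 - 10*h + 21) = (h + 5)/(h - 7)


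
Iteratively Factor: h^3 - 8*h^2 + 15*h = (h - 3)*(h^2 - 5*h) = (h - 5)*(h - 3)*(h)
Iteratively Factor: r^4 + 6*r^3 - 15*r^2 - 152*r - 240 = (r + 4)*(r^3 + 2*r^2 - 23*r - 60) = (r + 4)^2*(r^2 - 2*r - 15) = (r - 5)*(r + 4)^2*(r + 3)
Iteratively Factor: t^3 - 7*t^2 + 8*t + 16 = (t + 1)*(t^2 - 8*t + 16) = (t - 4)*(t + 1)*(t - 4)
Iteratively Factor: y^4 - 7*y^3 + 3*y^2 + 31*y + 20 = (y - 4)*(y^3 - 3*y^2 - 9*y - 5) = (y - 4)*(y + 1)*(y^2 - 4*y - 5) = (y - 5)*(y - 4)*(y + 1)*(y + 1)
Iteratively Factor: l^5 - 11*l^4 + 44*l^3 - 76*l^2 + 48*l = (l - 2)*(l^4 - 9*l^3 + 26*l^2 - 24*l) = (l - 4)*(l - 2)*(l^3 - 5*l^2 + 6*l) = l*(l - 4)*(l - 2)*(l^2 - 5*l + 6) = l*(l - 4)*(l - 2)^2*(l - 3)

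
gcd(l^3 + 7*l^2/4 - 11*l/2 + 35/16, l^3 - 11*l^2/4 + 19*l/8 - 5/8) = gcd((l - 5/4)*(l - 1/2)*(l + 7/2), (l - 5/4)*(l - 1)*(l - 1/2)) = l^2 - 7*l/4 + 5/8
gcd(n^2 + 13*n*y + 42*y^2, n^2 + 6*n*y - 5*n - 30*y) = n + 6*y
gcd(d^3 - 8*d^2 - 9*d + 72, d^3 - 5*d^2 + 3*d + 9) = d - 3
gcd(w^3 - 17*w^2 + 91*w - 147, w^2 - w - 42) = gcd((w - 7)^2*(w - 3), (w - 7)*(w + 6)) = w - 7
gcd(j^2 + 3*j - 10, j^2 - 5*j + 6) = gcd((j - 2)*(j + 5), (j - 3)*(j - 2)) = j - 2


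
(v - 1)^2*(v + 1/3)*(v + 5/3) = v^4 - 22*v^2/9 + 8*v/9 + 5/9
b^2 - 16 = (b - 4)*(b + 4)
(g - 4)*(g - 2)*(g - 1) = g^3 - 7*g^2 + 14*g - 8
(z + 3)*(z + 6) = z^2 + 9*z + 18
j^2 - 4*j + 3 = (j - 3)*(j - 1)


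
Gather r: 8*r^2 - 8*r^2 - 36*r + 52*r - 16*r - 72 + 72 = 0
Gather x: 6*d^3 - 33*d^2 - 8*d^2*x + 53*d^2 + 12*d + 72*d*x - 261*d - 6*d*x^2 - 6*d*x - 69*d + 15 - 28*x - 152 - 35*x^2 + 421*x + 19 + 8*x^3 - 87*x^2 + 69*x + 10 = 6*d^3 + 20*d^2 - 318*d + 8*x^3 + x^2*(-6*d - 122) + x*(-8*d^2 + 66*d + 462) - 108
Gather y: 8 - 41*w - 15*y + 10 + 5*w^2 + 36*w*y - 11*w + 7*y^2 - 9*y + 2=5*w^2 - 52*w + 7*y^2 + y*(36*w - 24) + 20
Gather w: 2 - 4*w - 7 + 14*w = 10*w - 5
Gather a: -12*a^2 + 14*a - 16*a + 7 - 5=-12*a^2 - 2*a + 2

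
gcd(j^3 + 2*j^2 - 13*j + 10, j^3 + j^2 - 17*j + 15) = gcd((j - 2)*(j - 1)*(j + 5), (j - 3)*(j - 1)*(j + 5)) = j^2 + 4*j - 5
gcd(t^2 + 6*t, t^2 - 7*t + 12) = 1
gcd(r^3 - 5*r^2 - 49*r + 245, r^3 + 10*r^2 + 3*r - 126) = r + 7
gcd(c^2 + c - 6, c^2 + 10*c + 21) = c + 3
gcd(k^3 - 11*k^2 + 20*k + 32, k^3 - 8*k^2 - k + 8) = k^2 - 7*k - 8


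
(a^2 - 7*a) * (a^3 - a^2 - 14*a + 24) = a^5 - 8*a^4 - 7*a^3 + 122*a^2 - 168*a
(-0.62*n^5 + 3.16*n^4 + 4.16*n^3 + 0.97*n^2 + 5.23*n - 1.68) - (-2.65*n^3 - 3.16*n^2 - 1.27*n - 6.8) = -0.62*n^5 + 3.16*n^4 + 6.81*n^3 + 4.13*n^2 + 6.5*n + 5.12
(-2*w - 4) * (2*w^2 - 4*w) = -4*w^3 + 16*w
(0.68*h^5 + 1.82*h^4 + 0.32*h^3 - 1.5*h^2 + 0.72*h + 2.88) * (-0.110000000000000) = -0.0748*h^5 - 0.2002*h^4 - 0.0352*h^3 + 0.165*h^2 - 0.0792*h - 0.3168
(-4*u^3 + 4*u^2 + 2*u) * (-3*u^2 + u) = 12*u^5 - 16*u^4 - 2*u^3 + 2*u^2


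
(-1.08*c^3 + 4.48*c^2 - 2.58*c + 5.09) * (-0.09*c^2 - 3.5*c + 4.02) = 0.0972*c^5 + 3.3768*c^4 - 19.7894*c^3 + 26.5815*c^2 - 28.1866*c + 20.4618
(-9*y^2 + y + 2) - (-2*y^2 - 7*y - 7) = -7*y^2 + 8*y + 9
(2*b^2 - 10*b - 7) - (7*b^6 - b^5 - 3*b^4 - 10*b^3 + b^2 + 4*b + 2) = -7*b^6 + b^5 + 3*b^4 + 10*b^3 + b^2 - 14*b - 9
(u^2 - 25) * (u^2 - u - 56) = u^4 - u^3 - 81*u^2 + 25*u + 1400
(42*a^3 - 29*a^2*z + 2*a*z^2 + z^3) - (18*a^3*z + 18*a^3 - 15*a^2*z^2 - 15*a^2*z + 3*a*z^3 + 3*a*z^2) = -18*a^3*z + 24*a^3 + 15*a^2*z^2 - 14*a^2*z - 3*a*z^3 - a*z^2 + z^3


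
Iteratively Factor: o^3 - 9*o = (o - 3)*(o^2 + 3*o) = (o - 3)*(o + 3)*(o)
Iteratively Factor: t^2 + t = (t)*(t + 1)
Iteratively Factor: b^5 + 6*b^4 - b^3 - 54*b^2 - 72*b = (b + 4)*(b^4 + 2*b^3 - 9*b^2 - 18*b) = (b + 3)*(b + 4)*(b^3 - b^2 - 6*b) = (b - 3)*(b + 3)*(b + 4)*(b^2 + 2*b) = (b - 3)*(b + 2)*(b + 3)*(b + 4)*(b)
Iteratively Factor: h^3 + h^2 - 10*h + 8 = (h - 1)*(h^2 + 2*h - 8) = (h - 2)*(h - 1)*(h + 4)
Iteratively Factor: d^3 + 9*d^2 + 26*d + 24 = (d + 3)*(d^2 + 6*d + 8) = (d + 2)*(d + 3)*(d + 4)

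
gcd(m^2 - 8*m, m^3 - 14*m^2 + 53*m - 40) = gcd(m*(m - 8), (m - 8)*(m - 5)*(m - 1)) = m - 8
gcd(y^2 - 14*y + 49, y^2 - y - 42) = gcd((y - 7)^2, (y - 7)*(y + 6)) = y - 7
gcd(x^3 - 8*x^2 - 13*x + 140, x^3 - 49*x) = x - 7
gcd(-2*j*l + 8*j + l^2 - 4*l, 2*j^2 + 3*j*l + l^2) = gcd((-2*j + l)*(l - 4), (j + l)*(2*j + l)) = 1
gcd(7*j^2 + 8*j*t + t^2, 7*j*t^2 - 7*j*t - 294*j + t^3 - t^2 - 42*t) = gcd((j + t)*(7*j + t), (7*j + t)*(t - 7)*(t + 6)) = 7*j + t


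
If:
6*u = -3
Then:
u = -1/2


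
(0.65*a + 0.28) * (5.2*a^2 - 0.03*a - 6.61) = 3.38*a^3 + 1.4365*a^2 - 4.3049*a - 1.8508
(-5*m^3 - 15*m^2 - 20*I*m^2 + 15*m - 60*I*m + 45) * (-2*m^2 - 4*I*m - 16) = 10*m^5 + 30*m^4 + 60*I*m^4 - 30*m^3 + 180*I*m^3 - 90*m^2 + 260*I*m^2 - 240*m + 780*I*m - 720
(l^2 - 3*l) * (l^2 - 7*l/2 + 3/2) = l^4 - 13*l^3/2 + 12*l^2 - 9*l/2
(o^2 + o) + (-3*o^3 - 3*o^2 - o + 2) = -3*o^3 - 2*o^2 + 2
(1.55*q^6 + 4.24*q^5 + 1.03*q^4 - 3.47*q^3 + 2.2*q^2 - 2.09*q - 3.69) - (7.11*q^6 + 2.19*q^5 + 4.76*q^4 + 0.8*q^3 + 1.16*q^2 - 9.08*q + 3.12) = -5.56*q^6 + 2.05*q^5 - 3.73*q^4 - 4.27*q^3 + 1.04*q^2 + 6.99*q - 6.81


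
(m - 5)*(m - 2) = m^2 - 7*m + 10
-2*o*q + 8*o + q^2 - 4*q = (-2*o + q)*(q - 4)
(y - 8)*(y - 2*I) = y^2 - 8*y - 2*I*y + 16*I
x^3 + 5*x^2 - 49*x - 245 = (x - 7)*(x + 5)*(x + 7)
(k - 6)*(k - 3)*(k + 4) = k^3 - 5*k^2 - 18*k + 72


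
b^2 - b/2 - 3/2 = (b - 3/2)*(b + 1)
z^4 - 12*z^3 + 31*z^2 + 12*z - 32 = (z - 8)*(z - 4)*(z - 1)*(z + 1)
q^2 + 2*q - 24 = (q - 4)*(q + 6)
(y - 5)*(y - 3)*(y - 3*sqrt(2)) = y^3 - 8*y^2 - 3*sqrt(2)*y^2 + 15*y + 24*sqrt(2)*y - 45*sqrt(2)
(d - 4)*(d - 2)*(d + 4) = d^3 - 2*d^2 - 16*d + 32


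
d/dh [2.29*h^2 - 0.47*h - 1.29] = 4.58*h - 0.47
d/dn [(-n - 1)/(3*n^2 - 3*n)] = (n^2 + 2*n - 1)/(3*n^2*(n^2 - 2*n + 1))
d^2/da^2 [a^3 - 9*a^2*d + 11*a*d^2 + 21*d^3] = 6*a - 18*d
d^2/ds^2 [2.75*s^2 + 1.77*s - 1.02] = 5.50000000000000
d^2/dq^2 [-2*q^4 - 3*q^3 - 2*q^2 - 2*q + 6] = -24*q^2 - 18*q - 4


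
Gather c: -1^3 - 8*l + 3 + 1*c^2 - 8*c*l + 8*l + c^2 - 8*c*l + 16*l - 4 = 2*c^2 - 16*c*l + 16*l - 2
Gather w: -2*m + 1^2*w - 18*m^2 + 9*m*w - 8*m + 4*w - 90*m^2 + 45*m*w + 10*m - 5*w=-108*m^2 + 54*m*w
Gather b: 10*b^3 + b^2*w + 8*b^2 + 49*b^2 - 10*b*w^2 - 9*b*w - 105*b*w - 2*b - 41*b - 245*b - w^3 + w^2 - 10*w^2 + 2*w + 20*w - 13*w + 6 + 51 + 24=10*b^3 + b^2*(w + 57) + b*(-10*w^2 - 114*w - 288) - w^3 - 9*w^2 + 9*w + 81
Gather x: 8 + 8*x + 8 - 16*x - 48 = -8*x - 32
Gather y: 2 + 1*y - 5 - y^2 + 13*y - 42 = -y^2 + 14*y - 45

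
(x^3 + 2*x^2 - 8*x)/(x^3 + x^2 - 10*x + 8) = x/(x - 1)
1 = 1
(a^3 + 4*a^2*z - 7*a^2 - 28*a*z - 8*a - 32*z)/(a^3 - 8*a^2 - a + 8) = (a + 4*z)/(a - 1)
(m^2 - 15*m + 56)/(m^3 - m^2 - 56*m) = (m - 7)/(m*(m + 7))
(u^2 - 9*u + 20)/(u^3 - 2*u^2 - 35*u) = (-u^2 + 9*u - 20)/(u*(-u^2 + 2*u + 35))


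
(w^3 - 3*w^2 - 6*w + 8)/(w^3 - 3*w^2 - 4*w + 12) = (w^2 - 5*w + 4)/(w^2 - 5*w + 6)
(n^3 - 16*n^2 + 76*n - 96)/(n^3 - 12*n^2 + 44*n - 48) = (n - 8)/(n - 4)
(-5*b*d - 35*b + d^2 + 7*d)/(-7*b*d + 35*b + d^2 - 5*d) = (5*b*d + 35*b - d^2 - 7*d)/(7*b*d - 35*b - d^2 + 5*d)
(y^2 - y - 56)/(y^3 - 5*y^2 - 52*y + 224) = 1/(y - 4)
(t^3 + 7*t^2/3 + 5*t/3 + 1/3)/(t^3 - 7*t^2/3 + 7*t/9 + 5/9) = 3*(t^2 + 2*t + 1)/(3*t^2 - 8*t + 5)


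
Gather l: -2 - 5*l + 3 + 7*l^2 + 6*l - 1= 7*l^2 + l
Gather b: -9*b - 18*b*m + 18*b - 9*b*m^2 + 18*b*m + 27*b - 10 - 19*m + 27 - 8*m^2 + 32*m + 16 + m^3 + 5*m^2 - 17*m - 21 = b*(36 - 9*m^2) + m^3 - 3*m^2 - 4*m + 12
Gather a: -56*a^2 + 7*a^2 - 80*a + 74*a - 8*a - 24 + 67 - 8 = -49*a^2 - 14*a + 35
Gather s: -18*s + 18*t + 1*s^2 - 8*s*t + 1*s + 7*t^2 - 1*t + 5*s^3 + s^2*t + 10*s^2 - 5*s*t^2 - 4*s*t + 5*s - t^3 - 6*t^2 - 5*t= 5*s^3 + s^2*(t + 11) + s*(-5*t^2 - 12*t - 12) - t^3 + t^2 + 12*t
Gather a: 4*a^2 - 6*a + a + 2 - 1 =4*a^2 - 5*a + 1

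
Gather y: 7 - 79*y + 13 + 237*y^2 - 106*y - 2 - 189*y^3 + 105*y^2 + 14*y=-189*y^3 + 342*y^2 - 171*y + 18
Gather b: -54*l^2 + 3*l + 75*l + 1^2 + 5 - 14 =-54*l^2 + 78*l - 8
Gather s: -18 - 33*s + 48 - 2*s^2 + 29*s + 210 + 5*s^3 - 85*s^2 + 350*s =5*s^3 - 87*s^2 + 346*s + 240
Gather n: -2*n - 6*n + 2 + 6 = 8 - 8*n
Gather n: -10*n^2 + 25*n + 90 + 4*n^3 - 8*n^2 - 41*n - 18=4*n^3 - 18*n^2 - 16*n + 72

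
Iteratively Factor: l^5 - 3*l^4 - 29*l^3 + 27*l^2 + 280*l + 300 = (l + 2)*(l^4 - 5*l^3 - 19*l^2 + 65*l + 150) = (l + 2)^2*(l^3 - 7*l^2 - 5*l + 75) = (l + 2)^2*(l + 3)*(l^2 - 10*l + 25) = (l - 5)*(l + 2)^2*(l + 3)*(l - 5)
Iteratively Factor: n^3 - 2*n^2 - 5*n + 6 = (n - 3)*(n^2 + n - 2) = (n - 3)*(n + 2)*(n - 1)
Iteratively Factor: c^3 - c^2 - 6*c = (c - 3)*(c^2 + 2*c) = c*(c - 3)*(c + 2)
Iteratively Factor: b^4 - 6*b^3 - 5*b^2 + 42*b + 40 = (b - 4)*(b^3 - 2*b^2 - 13*b - 10) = (b - 5)*(b - 4)*(b^2 + 3*b + 2) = (b - 5)*(b - 4)*(b + 1)*(b + 2)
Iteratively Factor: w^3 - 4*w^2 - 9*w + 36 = (w + 3)*(w^2 - 7*w + 12) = (w - 3)*(w + 3)*(w - 4)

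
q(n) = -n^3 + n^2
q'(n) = -3*n^2 + 2*n = n*(2 - 3*n)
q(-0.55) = 0.47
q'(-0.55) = -2.01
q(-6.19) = 275.49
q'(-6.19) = -127.33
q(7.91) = -432.35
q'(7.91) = -171.88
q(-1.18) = 3.04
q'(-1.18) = -6.54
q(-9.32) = 896.42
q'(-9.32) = -279.23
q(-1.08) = 2.43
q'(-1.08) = -5.66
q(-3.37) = 49.63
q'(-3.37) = -40.81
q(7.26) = -329.95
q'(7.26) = -143.60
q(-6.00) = 252.00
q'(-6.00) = -120.00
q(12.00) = -1584.00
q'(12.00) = -408.00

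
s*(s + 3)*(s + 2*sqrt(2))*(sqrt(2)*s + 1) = sqrt(2)*s^4 + 3*sqrt(2)*s^3 + 5*s^3 + 2*sqrt(2)*s^2 + 15*s^2 + 6*sqrt(2)*s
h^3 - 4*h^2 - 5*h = h*(h - 5)*(h + 1)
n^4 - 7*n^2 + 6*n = n*(n - 2)*(n - 1)*(n + 3)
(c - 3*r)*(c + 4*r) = c^2 + c*r - 12*r^2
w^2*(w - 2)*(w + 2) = w^4 - 4*w^2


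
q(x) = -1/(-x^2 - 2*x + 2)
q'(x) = -(2*x + 2)/(-x^2 - 2*x + 2)^2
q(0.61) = -2.45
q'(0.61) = -19.35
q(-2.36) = -0.87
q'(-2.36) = 2.06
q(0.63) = -2.91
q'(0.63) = -27.69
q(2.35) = 0.12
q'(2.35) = -0.10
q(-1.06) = -0.33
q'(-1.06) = 0.01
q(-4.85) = 0.08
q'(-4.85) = 0.06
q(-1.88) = -0.45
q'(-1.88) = 0.36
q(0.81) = 3.62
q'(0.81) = -47.49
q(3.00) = 0.08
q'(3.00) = -0.05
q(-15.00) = 0.01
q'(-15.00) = 0.00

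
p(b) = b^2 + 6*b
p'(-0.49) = 5.02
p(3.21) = 29.56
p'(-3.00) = 0.00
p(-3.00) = -9.00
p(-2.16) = -8.29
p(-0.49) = -2.70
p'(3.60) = 13.20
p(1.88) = 14.81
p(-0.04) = -0.24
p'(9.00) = 24.00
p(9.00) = 135.00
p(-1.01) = -5.04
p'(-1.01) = 3.98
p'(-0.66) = 4.68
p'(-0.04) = 5.92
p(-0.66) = -3.52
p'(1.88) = 9.76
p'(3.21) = 12.42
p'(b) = 2*b + 6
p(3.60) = 34.56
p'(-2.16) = 1.68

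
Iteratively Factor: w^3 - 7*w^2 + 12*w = (w)*(w^2 - 7*w + 12) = w*(w - 3)*(w - 4)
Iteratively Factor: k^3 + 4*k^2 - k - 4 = (k - 1)*(k^2 + 5*k + 4) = (k - 1)*(k + 1)*(k + 4)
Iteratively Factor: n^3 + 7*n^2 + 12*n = (n)*(n^2 + 7*n + 12) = n*(n + 3)*(n + 4)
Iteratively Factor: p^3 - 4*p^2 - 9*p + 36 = (p - 3)*(p^2 - p - 12) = (p - 3)*(p + 3)*(p - 4)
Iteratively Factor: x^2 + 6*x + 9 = (x + 3)*(x + 3)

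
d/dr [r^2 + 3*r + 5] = 2*r + 3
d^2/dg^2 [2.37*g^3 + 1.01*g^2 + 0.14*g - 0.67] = 14.22*g + 2.02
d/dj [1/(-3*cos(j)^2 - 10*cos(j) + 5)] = -2*(3*cos(j) + 5)*sin(j)/(3*cos(j)^2 + 10*cos(j) - 5)^2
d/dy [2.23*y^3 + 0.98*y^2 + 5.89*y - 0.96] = 6.69*y^2 + 1.96*y + 5.89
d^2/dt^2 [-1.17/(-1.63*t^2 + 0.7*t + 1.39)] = (6.217146*t^2 - 2.66994*t - 1.17*(3.26*t - 0.7)*(6.52*t - 1.4) - 5.301738)/(-1.63*t^2 + 0.7*t + 1.39)^3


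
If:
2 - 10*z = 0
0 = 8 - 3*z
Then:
No Solution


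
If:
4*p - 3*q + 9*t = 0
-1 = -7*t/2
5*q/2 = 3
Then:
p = 9/35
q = 6/5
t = 2/7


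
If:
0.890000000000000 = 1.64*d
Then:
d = 0.54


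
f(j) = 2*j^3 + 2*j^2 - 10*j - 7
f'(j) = 6*j^2 + 4*j - 10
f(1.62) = -9.45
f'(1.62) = 12.23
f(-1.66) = 5.96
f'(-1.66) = -0.11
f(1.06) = -12.97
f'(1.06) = 0.98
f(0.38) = -10.40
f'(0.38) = -7.61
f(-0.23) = -4.62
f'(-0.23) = -10.60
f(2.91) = 30.12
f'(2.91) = 52.45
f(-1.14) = 4.04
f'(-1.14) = -6.76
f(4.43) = 161.83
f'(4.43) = 125.47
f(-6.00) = -307.00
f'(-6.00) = 182.00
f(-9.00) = -1213.00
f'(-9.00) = 440.00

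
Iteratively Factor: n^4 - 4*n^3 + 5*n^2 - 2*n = (n - 1)*(n^3 - 3*n^2 + 2*n) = (n - 1)^2*(n^2 - 2*n) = (n - 2)*(n - 1)^2*(n)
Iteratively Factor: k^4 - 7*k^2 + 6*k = (k - 1)*(k^3 + k^2 - 6*k) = (k - 1)*(k + 3)*(k^2 - 2*k) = (k - 2)*(k - 1)*(k + 3)*(k)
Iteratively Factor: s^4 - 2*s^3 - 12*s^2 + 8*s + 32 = (s - 4)*(s^3 + 2*s^2 - 4*s - 8) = (s - 4)*(s + 2)*(s^2 - 4) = (s - 4)*(s - 2)*(s + 2)*(s + 2)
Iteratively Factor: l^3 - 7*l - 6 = (l - 3)*(l^2 + 3*l + 2) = (l - 3)*(l + 1)*(l + 2)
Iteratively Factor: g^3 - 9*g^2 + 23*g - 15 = (g - 3)*(g^2 - 6*g + 5) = (g - 3)*(g - 1)*(g - 5)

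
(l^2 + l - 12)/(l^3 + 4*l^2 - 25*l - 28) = (l^2 + l - 12)/(l^3 + 4*l^2 - 25*l - 28)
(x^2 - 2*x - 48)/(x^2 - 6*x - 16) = (x + 6)/(x + 2)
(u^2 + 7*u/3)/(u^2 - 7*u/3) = (3*u + 7)/(3*u - 7)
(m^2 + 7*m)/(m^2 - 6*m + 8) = m*(m + 7)/(m^2 - 6*m + 8)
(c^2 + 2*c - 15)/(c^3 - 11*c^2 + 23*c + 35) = (c^2 + 2*c - 15)/(c^3 - 11*c^2 + 23*c + 35)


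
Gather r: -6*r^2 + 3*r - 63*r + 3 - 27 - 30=-6*r^2 - 60*r - 54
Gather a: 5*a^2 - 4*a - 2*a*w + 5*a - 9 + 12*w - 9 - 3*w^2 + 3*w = 5*a^2 + a*(1 - 2*w) - 3*w^2 + 15*w - 18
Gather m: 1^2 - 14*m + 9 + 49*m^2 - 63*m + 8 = 49*m^2 - 77*m + 18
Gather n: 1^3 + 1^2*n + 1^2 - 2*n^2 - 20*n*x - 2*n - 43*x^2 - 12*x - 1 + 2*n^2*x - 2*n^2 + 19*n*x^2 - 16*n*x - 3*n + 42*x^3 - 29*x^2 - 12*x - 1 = n^2*(2*x - 4) + n*(19*x^2 - 36*x - 4) + 42*x^3 - 72*x^2 - 24*x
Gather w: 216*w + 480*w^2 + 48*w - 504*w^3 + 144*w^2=-504*w^3 + 624*w^2 + 264*w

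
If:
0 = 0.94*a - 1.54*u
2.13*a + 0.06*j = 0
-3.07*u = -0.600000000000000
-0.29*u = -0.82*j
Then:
No Solution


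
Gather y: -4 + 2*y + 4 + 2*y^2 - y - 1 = 2*y^2 + y - 1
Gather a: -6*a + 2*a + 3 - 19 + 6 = -4*a - 10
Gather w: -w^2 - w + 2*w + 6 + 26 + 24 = -w^2 + w + 56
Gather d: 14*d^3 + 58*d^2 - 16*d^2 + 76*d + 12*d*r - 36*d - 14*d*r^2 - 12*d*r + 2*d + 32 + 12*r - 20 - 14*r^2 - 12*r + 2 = 14*d^3 + 42*d^2 + d*(42 - 14*r^2) - 14*r^2 + 14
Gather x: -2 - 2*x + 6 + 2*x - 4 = 0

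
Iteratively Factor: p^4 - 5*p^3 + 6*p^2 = (p - 3)*(p^3 - 2*p^2) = p*(p - 3)*(p^2 - 2*p) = p^2*(p - 3)*(p - 2)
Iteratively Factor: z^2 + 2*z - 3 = (z + 3)*(z - 1)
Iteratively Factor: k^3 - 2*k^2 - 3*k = (k + 1)*(k^2 - 3*k) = k*(k + 1)*(k - 3)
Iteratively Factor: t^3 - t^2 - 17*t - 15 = (t + 3)*(t^2 - 4*t - 5) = (t - 5)*(t + 3)*(t + 1)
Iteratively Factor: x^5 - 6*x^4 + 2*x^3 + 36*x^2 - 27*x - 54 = (x - 3)*(x^4 - 3*x^3 - 7*x^2 + 15*x + 18) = (x - 3)^2*(x^3 - 7*x - 6) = (x - 3)^3*(x^2 + 3*x + 2) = (x - 3)^3*(x + 1)*(x + 2)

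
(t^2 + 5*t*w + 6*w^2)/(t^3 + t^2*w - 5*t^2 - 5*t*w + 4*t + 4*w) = (t^2 + 5*t*w + 6*w^2)/(t^3 + t^2*w - 5*t^2 - 5*t*w + 4*t + 4*w)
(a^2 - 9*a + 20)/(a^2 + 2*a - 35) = (a - 4)/(a + 7)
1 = 1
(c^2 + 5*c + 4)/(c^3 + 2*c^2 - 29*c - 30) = (c + 4)/(c^2 + c - 30)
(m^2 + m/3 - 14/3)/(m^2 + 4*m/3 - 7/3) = (m - 2)/(m - 1)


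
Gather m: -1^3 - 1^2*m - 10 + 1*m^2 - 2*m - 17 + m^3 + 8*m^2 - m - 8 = m^3 + 9*m^2 - 4*m - 36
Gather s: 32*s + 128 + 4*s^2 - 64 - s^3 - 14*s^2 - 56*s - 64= -s^3 - 10*s^2 - 24*s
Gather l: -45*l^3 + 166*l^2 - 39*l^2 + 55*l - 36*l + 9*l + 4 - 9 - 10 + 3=-45*l^3 + 127*l^2 + 28*l - 12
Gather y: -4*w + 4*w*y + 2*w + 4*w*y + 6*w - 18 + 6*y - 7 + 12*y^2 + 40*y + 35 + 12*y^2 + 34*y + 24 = 4*w + 24*y^2 + y*(8*w + 80) + 34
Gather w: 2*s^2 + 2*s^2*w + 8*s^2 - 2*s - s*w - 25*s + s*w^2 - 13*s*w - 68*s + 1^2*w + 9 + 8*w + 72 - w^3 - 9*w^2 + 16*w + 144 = 10*s^2 - 95*s - w^3 + w^2*(s - 9) + w*(2*s^2 - 14*s + 25) + 225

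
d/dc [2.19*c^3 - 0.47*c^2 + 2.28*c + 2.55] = 6.57*c^2 - 0.94*c + 2.28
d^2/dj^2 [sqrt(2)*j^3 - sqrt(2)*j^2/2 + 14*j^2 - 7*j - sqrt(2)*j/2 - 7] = 6*sqrt(2)*j - sqrt(2) + 28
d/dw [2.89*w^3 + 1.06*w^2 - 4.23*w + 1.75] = 8.67*w^2 + 2.12*w - 4.23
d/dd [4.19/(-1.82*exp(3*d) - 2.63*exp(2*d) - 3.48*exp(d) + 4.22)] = (22.8774*exp(2*d) + 22.0394*exp(d) + 14.5812)*exp(d)/(1.82*exp(3*d) + 2.63*exp(2*d) + 3.48*exp(d) - 4.22)^2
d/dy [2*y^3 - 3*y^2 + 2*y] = 6*y^2 - 6*y + 2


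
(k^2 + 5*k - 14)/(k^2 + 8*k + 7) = (k - 2)/(k + 1)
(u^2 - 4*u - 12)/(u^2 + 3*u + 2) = (u - 6)/(u + 1)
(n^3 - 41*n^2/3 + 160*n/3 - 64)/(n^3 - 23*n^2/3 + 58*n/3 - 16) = (n - 8)/(n - 2)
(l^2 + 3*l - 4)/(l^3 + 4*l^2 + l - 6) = (l + 4)/(l^2 + 5*l + 6)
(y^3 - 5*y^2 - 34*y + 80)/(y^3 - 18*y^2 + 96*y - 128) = (y + 5)/(y - 8)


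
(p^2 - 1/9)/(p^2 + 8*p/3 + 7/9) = (3*p - 1)/(3*p + 7)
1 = 1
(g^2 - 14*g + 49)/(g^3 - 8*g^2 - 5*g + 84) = (g - 7)/(g^2 - g - 12)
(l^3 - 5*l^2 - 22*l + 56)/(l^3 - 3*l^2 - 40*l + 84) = (l + 4)/(l + 6)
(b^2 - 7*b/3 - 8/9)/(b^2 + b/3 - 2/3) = (9*b^2 - 21*b - 8)/(3*(3*b^2 + b - 2))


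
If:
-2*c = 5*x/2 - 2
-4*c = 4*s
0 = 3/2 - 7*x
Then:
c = 41/56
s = -41/56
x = 3/14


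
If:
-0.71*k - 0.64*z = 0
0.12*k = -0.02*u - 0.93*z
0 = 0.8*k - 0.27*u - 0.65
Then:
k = -0.06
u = -2.57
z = 0.06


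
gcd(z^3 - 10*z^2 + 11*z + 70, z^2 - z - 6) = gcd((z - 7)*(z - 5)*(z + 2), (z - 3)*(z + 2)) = z + 2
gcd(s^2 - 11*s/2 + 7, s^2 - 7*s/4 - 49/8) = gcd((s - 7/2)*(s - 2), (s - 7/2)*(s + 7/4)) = s - 7/2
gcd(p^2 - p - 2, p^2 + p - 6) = p - 2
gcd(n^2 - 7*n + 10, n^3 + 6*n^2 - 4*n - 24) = n - 2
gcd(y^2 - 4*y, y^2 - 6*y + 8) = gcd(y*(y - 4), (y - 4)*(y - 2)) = y - 4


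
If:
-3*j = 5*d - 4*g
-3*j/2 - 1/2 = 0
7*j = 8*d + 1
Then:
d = -5/12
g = -37/48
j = -1/3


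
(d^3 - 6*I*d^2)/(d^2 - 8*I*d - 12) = d^2/(d - 2*I)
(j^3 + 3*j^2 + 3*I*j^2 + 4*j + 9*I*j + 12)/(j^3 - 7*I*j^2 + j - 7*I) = (j^2 + j*(3 + 4*I) + 12*I)/(j^2 - 6*I*j + 7)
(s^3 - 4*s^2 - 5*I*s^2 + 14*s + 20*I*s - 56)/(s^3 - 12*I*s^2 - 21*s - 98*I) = (s - 4)/(s - 7*I)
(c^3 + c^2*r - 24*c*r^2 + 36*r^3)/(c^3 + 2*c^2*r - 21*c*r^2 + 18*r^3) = (-c + 2*r)/(-c + r)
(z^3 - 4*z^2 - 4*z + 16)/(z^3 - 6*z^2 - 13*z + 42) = (z^2 - 2*z - 8)/(z^2 - 4*z - 21)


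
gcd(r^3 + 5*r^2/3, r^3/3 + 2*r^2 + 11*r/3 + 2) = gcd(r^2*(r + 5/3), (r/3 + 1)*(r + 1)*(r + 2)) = 1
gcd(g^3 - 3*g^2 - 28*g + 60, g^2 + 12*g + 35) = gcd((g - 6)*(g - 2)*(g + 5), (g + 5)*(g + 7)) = g + 5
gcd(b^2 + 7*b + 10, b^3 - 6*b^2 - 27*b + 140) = b + 5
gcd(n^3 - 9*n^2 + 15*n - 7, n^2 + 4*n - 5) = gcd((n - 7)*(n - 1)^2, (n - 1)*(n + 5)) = n - 1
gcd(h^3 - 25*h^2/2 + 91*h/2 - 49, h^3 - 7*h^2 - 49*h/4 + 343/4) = h^2 - 21*h/2 + 49/2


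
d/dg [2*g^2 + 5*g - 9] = 4*g + 5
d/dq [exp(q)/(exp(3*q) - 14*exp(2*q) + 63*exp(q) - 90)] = 2*(-exp(3*q) + 7*exp(2*q) - 45)*exp(q)/(exp(6*q) - 28*exp(5*q) + 322*exp(4*q) - 1944*exp(3*q) + 6489*exp(2*q) - 11340*exp(q) + 8100)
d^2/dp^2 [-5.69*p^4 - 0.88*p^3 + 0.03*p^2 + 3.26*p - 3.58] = -68.28*p^2 - 5.28*p + 0.06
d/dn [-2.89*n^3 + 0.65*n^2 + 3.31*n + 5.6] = -8.67*n^2 + 1.3*n + 3.31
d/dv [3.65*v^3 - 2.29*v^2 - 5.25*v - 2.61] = 10.95*v^2 - 4.58*v - 5.25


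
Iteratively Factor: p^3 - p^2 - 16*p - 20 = (p - 5)*(p^2 + 4*p + 4) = (p - 5)*(p + 2)*(p + 2)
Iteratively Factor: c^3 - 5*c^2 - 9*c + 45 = (c - 5)*(c^2 - 9) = (c - 5)*(c + 3)*(c - 3)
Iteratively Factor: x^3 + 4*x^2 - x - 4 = (x + 4)*(x^2 - 1) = (x - 1)*(x + 4)*(x + 1)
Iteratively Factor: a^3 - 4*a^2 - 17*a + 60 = (a - 5)*(a^2 + a - 12) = (a - 5)*(a - 3)*(a + 4)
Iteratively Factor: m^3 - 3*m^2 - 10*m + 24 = (m + 3)*(m^2 - 6*m + 8) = (m - 2)*(m + 3)*(m - 4)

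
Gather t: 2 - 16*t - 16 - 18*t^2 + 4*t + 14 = -18*t^2 - 12*t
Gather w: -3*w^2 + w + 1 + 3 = -3*w^2 + w + 4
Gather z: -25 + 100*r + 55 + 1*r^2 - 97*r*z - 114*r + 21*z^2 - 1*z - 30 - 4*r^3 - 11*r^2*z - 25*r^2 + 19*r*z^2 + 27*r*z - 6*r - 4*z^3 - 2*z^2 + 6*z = -4*r^3 - 24*r^2 - 20*r - 4*z^3 + z^2*(19*r + 19) + z*(-11*r^2 - 70*r + 5)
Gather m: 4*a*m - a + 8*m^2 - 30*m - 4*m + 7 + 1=-a + 8*m^2 + m*(4*a - 34) + 8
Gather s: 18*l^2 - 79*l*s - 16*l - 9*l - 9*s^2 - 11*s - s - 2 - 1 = 18*l^2 - 25*l - 9*s^2 + s*(-79*l - 12) - 3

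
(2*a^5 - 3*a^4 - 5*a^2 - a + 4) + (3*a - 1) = 2*a^5 - 3*a^4 - 5*a^2 + 2*a + 3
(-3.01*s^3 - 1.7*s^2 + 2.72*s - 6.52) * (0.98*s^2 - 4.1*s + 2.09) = -2.9498*s^5 + 10.675*s^4 + 3.3447*s^3 - 21.0946*s^2 + 32.4168*s - 13.6268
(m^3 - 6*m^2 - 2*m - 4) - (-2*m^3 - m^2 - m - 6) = 3*m^3 - 5*m^2 - m + 2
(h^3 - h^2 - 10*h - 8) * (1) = h^3 - h^2 - 10*h - 8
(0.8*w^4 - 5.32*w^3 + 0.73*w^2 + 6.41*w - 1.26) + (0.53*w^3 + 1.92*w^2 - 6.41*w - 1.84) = 0.8*w^4 - 4.79*w^3 + 2.65*w^2 - 3.1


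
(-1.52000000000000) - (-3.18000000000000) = 1.66000000000000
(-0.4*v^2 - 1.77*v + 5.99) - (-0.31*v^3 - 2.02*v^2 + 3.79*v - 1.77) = 0.31*v^3 + 1.62*v^2 - 5.56*v + 7.76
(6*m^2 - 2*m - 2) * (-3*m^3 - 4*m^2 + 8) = -18*m^5 - 18*m^4 + 14*m^3 + 56*m^2 - 16*m - 16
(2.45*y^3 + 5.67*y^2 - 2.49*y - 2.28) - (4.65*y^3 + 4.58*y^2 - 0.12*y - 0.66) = -2.2*y^3 + 1.09*y^2 - 2.37*y - 1.62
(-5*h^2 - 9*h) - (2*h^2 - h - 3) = -7*h^2 - 8*h + 3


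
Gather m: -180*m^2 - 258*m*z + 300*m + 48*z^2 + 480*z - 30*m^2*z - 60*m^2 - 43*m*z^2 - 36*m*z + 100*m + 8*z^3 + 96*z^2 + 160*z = m^2*(-30*z - 240) + m*(-43*z^2 - 294*z + 400) + 8*z^3 + 144*z^2 + 640*z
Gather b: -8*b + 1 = 1 - 8*b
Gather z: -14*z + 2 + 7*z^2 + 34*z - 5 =7*z^2 + 20*z - 3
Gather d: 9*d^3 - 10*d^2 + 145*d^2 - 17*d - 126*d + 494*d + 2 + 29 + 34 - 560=9*d^3 + 135*d^2 + 351*d - 495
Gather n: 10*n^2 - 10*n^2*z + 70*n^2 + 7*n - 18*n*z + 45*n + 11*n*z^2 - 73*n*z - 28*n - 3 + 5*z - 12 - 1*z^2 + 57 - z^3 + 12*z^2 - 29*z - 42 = n^2*(80 - 10*z) + n*(11*z^2 - 91*z + 24) - z^3 + 11*z^2 - 24*z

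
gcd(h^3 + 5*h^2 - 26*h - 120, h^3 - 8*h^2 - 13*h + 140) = h^2 - h - 20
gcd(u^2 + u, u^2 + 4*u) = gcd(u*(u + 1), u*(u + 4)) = u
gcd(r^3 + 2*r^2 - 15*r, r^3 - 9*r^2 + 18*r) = r^2 - 3*r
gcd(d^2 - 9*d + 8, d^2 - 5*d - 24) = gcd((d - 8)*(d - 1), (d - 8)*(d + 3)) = d - 8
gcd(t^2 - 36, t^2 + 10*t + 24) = t + 6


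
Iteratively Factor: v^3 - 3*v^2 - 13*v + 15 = (v + 3)*(v^2 - 6*v + 5) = (v - 1)*(v + 3)*(v - 5)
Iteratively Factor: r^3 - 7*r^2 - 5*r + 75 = (r - 5)*(r^2 - 2*r - 15) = (r - 5)^2*(r + 3)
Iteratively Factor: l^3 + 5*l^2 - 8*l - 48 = (l + 4)*(l^2 + l - 12) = (l + 4)^2*(l - 3)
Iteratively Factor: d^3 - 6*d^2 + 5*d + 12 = (d + 1)*(d^2 - 7*d + 12) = (d - 4)*(d + 1)*(d - 3)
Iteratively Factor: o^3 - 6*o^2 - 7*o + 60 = (o - 4)*(o^2 - 2*o - 15) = (o - 4)*(o + 3)*(o - 5)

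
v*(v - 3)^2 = v^3 - 6*v^2 + 9*v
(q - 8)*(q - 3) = q^2 - 11*q + 24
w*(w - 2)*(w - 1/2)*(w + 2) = w^4 - w^3/2 - 4*w^2 + 2*w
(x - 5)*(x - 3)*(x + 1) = x^3 - 7*x^2 + 7*x + 15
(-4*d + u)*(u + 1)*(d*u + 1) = -4*d^2*u^2 - 4*d^2*u + d*u^3 + d*u^2 - 4*d*u - 4*d + u^2 + u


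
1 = 1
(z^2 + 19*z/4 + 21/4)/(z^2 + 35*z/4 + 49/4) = (z + 3)/(z + 7)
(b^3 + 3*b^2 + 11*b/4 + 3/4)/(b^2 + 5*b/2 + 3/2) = b + 1/2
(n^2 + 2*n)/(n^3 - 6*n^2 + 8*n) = (n + 2)/(n^2 - 6*n + 8)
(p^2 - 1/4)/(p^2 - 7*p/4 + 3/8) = 2*(4*p^2 - 1)/(8*p^2 - 14*p + 3)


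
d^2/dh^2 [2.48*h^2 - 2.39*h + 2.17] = 4.96000000000000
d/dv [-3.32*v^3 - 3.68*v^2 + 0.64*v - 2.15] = -9.96*v^2 - 7.36*v + 0.64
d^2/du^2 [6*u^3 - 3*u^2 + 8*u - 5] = 36*u - 6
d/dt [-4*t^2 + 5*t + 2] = 5 - 8*t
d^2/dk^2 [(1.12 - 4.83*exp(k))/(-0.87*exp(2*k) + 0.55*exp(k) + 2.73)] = (3.655827*exp(4*k) - 1.079757*exp(3*k) + 70.438158*exp(2*k) - 18.231493*exp(k) + 37.679187)*exp(k)/(0.658503*exp(6*k) - 1.248885*exp(5*k) - 5.409486*exp(4*k) + 7.671455*exp(3*k) + 16.974594*exp(2*k) - 12.297285*exp(k) - 20.346417)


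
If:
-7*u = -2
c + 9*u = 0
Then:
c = -18/7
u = 2/7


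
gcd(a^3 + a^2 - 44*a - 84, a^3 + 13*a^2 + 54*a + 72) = a + 6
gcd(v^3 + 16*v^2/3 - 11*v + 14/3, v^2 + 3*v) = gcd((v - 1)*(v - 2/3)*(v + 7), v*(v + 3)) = 1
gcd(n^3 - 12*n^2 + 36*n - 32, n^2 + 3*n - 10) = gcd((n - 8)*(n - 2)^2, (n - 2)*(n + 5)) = n - 2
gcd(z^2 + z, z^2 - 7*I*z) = z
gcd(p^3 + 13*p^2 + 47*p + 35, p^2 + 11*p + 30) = p + 5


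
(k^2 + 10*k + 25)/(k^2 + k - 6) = (k^2 + 10*k + 25)/(k^2 + k - 6)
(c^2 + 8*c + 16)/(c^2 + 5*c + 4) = (c + 4)/(c + 1)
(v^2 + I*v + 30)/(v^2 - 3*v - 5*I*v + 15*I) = (v + 6*I)/(v - 3)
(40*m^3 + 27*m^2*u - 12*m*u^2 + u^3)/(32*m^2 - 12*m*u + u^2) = (-5*m^2 - 4*m*u + u^2)/(-4*m + u)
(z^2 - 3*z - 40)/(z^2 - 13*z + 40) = (z + 5)/(z - 5)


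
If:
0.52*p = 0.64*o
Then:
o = 0.8125*p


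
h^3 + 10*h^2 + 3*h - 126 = (h - 3)*(h + 6)*(h + 7)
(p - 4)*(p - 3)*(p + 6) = p^3 - p^2 - 30*p + 72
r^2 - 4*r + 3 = (r - 3)*(r - 1)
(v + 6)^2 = v^2 + 12*v + 36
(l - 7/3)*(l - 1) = l^2 - 10*l/3 + 7/3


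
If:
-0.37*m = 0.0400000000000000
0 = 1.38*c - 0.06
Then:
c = 0.04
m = -0.11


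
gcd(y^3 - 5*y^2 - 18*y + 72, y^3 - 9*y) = y - 3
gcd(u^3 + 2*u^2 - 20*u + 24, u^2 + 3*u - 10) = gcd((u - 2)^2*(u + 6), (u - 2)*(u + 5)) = u - 2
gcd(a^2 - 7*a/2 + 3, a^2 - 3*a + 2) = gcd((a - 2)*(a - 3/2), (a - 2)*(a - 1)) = a - 2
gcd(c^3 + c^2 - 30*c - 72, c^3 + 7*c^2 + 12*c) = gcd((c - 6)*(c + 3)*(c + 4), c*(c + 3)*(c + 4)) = c^2 + 7*c + 12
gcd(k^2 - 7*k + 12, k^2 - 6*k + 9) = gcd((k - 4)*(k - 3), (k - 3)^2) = k - 3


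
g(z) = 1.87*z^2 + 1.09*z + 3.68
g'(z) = 3.74*z + 1.09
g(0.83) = 5.87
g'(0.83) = 4.19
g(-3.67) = 24.87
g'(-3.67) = -12.64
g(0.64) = 5.14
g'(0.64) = 3.48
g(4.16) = 40.58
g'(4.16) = 16.65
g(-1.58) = 6.63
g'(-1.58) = -4.82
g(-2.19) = 10.26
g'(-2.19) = -7.10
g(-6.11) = 66.83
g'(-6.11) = -21.76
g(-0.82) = 4.04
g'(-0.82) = -1.98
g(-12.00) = 259.88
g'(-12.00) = -43.79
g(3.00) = 23.78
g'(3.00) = 12.31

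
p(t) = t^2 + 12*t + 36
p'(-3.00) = 6.00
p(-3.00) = 9.00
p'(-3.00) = 6.00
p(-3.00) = 9.00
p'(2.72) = 17.44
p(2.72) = 76.04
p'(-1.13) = 9.74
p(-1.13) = 23.72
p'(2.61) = 17.22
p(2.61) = 74.13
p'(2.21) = 16.42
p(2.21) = 67.40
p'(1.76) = 15.52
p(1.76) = 60.22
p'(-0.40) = 11.20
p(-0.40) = 31.36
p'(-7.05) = -2.10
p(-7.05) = 1.10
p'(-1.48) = 9.04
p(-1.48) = 20.43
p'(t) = 2*t + 12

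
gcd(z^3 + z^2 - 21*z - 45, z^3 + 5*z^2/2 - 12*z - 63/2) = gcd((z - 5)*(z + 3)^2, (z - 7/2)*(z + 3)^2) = z^2 + 6*z + 9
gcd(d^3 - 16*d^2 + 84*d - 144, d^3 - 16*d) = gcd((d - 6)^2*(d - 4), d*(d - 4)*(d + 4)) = d - 4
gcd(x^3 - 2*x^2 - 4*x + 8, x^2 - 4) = x^2 - 4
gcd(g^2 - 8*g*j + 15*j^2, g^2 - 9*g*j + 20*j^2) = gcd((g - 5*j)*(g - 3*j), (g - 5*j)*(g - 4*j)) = g - 5*j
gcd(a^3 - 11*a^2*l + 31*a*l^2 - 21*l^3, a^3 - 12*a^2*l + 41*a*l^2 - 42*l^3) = a^2 - 10*a*l + 21*l^2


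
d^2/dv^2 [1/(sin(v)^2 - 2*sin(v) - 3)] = (6*sin(v) + 4*cos(v)^2 - 18)*cos(v)^2/(-sin(v)^2 + 2*sin(v) + 3)^3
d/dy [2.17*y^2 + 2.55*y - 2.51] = 4.34*y + 2.55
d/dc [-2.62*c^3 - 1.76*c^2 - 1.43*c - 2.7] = -7.86*c^2 - 3.52*c - 1.43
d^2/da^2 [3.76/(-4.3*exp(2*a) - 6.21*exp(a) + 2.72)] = (-3.76*(8.6*exp(a) + 6.21)*(17.2*exp(a) + 12.42)*exp(a) + (64.672*exp(a) + 23.3496)*(4.3*exp(2*a) + 6.21*exp(a) - 2.72))*exp(a)/(4.3*exp(2*a) + 6.21*exp(a) - 2.72)^3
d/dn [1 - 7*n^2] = -14*n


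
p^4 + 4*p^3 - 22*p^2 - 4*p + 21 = (p - 3)*(p - 1)*(p + 1)*(p + 7)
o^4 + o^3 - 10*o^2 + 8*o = o*(o - 2)*(o - 1)*(o + 4)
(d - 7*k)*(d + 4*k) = d^2 - 3*d*k - 28*k^2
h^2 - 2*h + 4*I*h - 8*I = (h - 2)*(h + 4*I)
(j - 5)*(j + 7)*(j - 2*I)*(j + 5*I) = j^4 + 2*j^3 + 3*I*j^3 - 25*j^2 + 6*I*j^2 + 20*j - 105*I*j - 350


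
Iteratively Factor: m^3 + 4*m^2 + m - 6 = (m + 2)*(m^2 + 2*m - 3) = (m - 1)*(m + 2)*(m + 3)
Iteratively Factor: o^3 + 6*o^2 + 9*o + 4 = (o + 1)*(o^2 + 5*o + 4) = (o + 1)*(o + 4)*(o + 1)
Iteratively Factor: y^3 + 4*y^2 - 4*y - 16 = (y + 4)*(y^2 - 4) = (y + 2)*(y + 4)*(y - 2)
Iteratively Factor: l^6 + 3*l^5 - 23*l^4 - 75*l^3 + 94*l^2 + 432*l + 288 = (l - 3)*(l^5 + 6*l^4 - 5*l^3 - 90*l^2 - 176*l - 96) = (l - 3)*(l + 2)*(l^4 + 4*l^3 - 13*l^2 - 64*l - 48) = (l - 4)*(l - 3)*(l + 2)*(l^3 + 8*l^2 + 19*l + 12) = (l - 4)*(l - 3)*(l + 2)*(l + 3)*(l^2 + 5*l + 4) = (l - 4)*(l - 3)*(l + 2)*(l + 3)*(l + 4)*(l + 1)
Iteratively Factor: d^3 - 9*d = (d + 3)*(d^2 - 3*d) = d*(d + 3)*(d - 3)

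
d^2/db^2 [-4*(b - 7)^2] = -8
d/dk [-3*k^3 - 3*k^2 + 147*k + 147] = -9*k^2 - 6*k + 147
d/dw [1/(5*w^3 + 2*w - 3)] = (-15*w^2 - 2)/(5*w^3 + 2*w - 3)^2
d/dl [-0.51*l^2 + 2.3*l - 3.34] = 2.3 - 1.02*l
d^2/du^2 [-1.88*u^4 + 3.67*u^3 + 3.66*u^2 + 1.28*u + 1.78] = -22.56*u^2 + 22.02*u + 7.32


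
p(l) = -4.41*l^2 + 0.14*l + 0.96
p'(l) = 0.14 - 8.82*l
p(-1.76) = -12.95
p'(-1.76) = 15.66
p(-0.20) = 0.76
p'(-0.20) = 1.90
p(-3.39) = -50.19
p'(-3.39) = 30.04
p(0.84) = -2.03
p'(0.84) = -7.27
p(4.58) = -90.90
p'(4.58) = -40.26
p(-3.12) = -42.41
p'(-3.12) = 27.66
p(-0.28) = 0.58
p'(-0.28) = 2.61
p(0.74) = -1.35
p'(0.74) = -6.39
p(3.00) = -38.31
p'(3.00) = -26.32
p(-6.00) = -158.64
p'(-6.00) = 53.06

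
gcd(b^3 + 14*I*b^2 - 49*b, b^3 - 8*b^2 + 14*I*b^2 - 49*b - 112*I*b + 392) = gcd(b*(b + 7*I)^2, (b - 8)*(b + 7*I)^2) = b^2 + 14*I*b - 49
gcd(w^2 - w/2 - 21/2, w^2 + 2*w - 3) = w + 3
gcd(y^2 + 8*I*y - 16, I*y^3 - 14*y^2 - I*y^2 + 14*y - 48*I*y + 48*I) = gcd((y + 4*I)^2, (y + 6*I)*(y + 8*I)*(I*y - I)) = 1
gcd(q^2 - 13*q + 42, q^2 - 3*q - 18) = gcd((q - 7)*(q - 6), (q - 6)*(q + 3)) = q - 6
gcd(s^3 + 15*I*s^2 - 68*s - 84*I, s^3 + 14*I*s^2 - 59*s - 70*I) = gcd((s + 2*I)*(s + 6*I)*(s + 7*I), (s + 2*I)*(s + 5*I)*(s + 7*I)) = s^2 + 9*I*s - 14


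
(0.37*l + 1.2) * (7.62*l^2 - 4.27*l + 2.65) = 2.8194*l^3 + 7.5641*l^2 - 4.1435*l + 3.18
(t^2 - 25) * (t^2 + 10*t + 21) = t^4 + 10*t^3 - 4*t^2 - 250*t - 525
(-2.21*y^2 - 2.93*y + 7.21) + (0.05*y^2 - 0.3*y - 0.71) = -2.16*y^2 - 3.23*y + 6.5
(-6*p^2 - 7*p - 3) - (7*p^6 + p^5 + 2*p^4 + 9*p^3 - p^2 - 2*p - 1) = -7*p^6 - p^5 - 2*p^4 - 9*p^3 - 5*p^2 - 5*p - 2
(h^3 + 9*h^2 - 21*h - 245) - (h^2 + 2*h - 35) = h^3 + 8*h^2 - 23*h - 210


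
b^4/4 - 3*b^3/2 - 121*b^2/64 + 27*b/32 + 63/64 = (b/4 + 1/4)*(b - 7)*(b - 3/4)*(b + 3/4)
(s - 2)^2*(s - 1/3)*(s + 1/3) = s^4 - 4*s^3 + 35*s^2/9 + 4*s/9 - 4/9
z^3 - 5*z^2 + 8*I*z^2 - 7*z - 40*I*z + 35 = (z - 5)*(z + I)*(z + 7*I)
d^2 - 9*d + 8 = (d - 8)*(d - 1)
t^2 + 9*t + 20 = (t + 4)*(t + 5)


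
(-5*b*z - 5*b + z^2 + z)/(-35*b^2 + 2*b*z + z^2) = (z + 1)/(7*b + z)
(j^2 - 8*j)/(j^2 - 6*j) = (j - 8)/(j - 6)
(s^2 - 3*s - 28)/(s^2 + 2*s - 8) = (s - 7)/(s - 2)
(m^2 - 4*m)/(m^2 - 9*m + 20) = m/(m - 5)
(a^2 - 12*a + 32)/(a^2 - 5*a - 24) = (a - 4)/(a + 3)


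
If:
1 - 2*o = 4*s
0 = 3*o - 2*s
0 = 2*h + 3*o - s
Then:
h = -3/32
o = 1/8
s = 3/16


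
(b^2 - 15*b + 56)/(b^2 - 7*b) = (b - 8)/b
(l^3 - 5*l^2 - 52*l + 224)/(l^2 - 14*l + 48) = (l^2 + 3*l - 28)/(l - 6)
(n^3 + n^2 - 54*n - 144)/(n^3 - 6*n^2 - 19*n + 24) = (n + 6)/(n - 1)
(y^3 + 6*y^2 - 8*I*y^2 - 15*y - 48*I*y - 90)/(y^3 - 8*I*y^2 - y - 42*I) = (y^2 + y*(6 - 5*I) - 30*I)/(y^2 - 5*I*y + 14)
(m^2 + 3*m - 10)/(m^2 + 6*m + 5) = (m - 2)/(m + 1)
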